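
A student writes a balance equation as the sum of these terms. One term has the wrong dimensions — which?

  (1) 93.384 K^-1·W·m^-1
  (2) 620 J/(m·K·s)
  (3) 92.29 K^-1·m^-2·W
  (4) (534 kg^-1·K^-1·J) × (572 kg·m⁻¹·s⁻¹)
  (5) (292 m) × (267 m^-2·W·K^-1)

Expand each in SI base units:
  (1) W·m⁻¹·K⁻¹ = J·s⁻¹·m⁻¹·K⁻¹ = kg·m·s⁻³·K⁻¹
  (2) J·s⁻¹·m⁻¹·K⁻¹ = N·m·s⁻¹·m⁻¹·K⁻¹ = kg·m·s⁻³·K⁻¹
  (3) W·m⁻²·K⁻¹ = J·s⁻¹·m⁻²·K⁻¹ = kg·s⁻³·K⁻¹
  (4) [m²·s⁻²·K⁻¹] · [kg·m⁻¹·s⁻¹] = kg·m·s⁻³·K⁻¹
  (5) [m] · [kg·s⁻³·K⁻¹] = kg·m·s⁻³·K⁻¹
All reduce to kg·m·s⁻³·K⁻¹ except (3), which is kg·s⁻³·K⁻¹.

(3)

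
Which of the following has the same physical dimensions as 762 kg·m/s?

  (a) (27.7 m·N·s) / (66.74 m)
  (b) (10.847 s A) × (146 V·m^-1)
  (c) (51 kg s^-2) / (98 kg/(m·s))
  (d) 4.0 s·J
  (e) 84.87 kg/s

(a)

Reference: kg·m·s⁻¹.
Each option:
  (a) [kg·m²·s⁻¹] / [m] = kg·m·s⁻¹  ← same
  (b) [s·A] · [kg·m·s⁻³·A⁻¹] = kg·m·s⁻²
  (c) [kg·s⁻²] / [kg·m⁻¹·s⁻¹] = m·s⁻¹
  (d) J·s = N·m·s = kg·m²·s⁻¹
  (e) kg·s⁻¹
Only (a) matches kg·m·s⁻¹.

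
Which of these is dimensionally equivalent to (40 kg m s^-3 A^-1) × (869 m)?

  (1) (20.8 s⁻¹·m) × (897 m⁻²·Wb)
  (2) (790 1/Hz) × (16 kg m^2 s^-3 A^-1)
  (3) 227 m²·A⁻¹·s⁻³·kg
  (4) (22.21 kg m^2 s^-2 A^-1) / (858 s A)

(3)

Reference: [kg·m·s⁻³·A⁻¹] · [m] = kg·m²·s⁻³·A⁻¹.
Each option:
  (1) [m·s⁻¹] · [kg·s⁻²·A⁻¹] = kg·m·s⁻³·A⁻¹
  (2) [s] · [kg·m²·s⁻³·A⁻¹] = kg·m²·s⁻²·A⁻¹
  (3) kg·m²·s⁻³·A⁻¹  ← same
  (4) [kg·m²·s⁻²·A⁻¹] / [s·A] = kg·m²·s⁻³·A⁻²
Only (3) matches kg·m²·s⁻³·A⁻¹.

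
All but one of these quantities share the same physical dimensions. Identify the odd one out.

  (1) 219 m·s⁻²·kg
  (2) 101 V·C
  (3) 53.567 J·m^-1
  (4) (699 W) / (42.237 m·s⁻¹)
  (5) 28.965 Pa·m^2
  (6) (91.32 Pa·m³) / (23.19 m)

(2)

Dimensions:
  (1) kg·m·s⁻²
  (2) C·V = s·A·J·C⁻¹ = kg·m²·s⁻²
  (3) J·m⁻¹ = N·m·m⁻¹ = kg·m·s⁻²
  (4) [kg·m²·s⁻³] / [m·s⁻¹] = kg·m·s⁻²
  (5) Pa·m² = N·m⁻²·m² = kg·m·s⁻²
  (6) [kg·m²·s⁻²] / [m] = kg·m·s⁻²
All reduce to kg·m·s⁻² except (2), which is kg·m²·s⁻².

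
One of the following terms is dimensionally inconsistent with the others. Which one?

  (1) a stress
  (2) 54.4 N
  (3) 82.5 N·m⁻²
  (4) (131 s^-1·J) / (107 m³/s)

Reduce each to base SI dimensions:
  (1) [stress] = kg·m⁻¹·s⁻²
  (2) N = kg·m·s⁻²
  (3) N·m⁻² = kg·m·s⁻²·m⁻² = kg·m⁻¹·s⁻²
  (4) [kg·m²·s⁻³] / [m³·s⁻¹] = kg·m⁻¹·s⁻²
All reduce to kg·m⁻¹·s⁻² except (2), which is kg·m·s⁻².

(2)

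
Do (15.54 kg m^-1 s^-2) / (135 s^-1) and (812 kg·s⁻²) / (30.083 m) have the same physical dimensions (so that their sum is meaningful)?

No

Reduce each to base SI dimensions:
  (15.54 kg m^-1 s^-2) / (135 s^-1):  [kg·m⁻¹·s⁻²] / [s⁻¹] = kg·m⁻¹·s⁻¹
  (812 kg·s⁻²) / (30.083 m):  [kg·s⁻²] / [m] = kg·m⁻¹·s⁻²
kg·m⁻¹·s⁻¹ ≠ kg·m⁻¹·s⁻², so they cannot be added.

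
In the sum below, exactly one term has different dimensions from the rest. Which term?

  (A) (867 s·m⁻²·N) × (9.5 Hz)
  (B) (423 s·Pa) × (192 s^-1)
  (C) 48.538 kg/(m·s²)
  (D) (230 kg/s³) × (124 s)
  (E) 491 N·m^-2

(D)

Expand each in SI base units:
  (A) [kg·m⁻¹·s⁻¹] · [s⁻¹] = kg·m⁻¹·s⁻²
  (B) [kg·m⁻¹·s⁻¹] · [s⁻¹] = kg·m⁻¹·s⁻²
  (C) kg·m⁻¹·s⁻²
  (D) [kg·s⁻³] · [s] = kg·s⁻²
  (E) N·m⁻² = kg·m·s⁻²·m⁻² = kg·m⁻¹·s⁻²
All reduce to kg·m⁻¹·s⁻² except (D), which is kg·s⁻².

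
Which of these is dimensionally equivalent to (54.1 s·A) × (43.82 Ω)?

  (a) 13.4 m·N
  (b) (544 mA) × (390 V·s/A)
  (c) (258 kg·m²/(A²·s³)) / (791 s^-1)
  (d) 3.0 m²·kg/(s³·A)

Reference: [s·A] · [kg·m²·s⁻³·A⁻²] = kg·m²·s⁻²·A⁻¹.
Each option:
  (a) N·m = kg·m·s⁻²·m = kg·m²·s⁻²
  (b) [A] · [kg·m²·s⁻²·A⁻²] = kg·m²·s⁻²·A⁻¹  ← same
  (c) [kg·m²·s⁻³·A⁻²] / [s⁻¹] = kg·m²·s⁻²·A⁻²
  (d) kg·m²·s⁻³·A⁻¹
Only (b) matches kg·m²·s⁻²·A⁻¹.

(b)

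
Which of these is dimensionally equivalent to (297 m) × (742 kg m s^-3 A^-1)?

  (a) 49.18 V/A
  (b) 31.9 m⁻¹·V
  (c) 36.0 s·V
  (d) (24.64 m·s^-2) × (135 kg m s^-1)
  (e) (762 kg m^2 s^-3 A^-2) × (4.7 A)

(e)

Reference: [m] · [kg·m·s⁻³·A⁻¹] = kg·m²·s⁻³·A⁻¹.
Each option:
  (a) V·A⁻¹ = J·C⁻¹·A⁻¹ = kg·m²·s⁻³·A⁻²
  (b) V·m⁻¹ = J·C⁻¹·m⁻¹ = kg·m·s⁻³·A⁻¹
  (c) V·s = J·C⁻¹·s = kg·m²·s⁻²·A⁻¹
  (d) [m·s⁻²] · [kg·m·s⁻¹] = kg·m²·s⁻³
  (e) [kg·m²·s⁻³·A⁻²] · [A] = kg·m²·s⁻³·A⁻¹  ← same
Only (e) matches kg·m²·s⁻³·A⁻¹.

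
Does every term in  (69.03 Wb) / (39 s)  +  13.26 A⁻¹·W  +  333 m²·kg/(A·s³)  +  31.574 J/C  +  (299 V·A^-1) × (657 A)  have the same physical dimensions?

In SI base units:
  (69.03 Wb) / (39 s):  [kg·m²·s⁻²·A⁻¹] / [s] = kg·m²·s⁻³·A⁻¹
  13.26 A⁻¹·W:  W·A⁻¹ = J·s⁻¹·A⁻¹ = kg·m²·s⁻³·A⁻¹
  333 m²·kg/(A·s³):  kg·m²·s⁻³·A⁻¹
  31.574 J/C:  J·C⁻¹ = N·m·(s·A)⁻¹ = kg·m²·s⁻³·A⁻¹
  (299 V·A^-1) × (657 A):  [kg·m²·s⁻³·A⁻²] · [A] = kg·m²·s⁻³·A⁻¹
Every term reduces to kg·m²·s⁻³·A⁻¹.

Yes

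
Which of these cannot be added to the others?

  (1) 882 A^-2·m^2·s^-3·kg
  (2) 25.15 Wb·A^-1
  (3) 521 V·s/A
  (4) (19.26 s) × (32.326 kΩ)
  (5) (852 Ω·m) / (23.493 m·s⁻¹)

Reduce each to base SI dimensions:
  (1) kg·m²·s⁻³·A⁻²
  (2) Wb·A⁻¹ = V·s·A⁻¹ = kg·m²·s⁻²·A⁻²
  (3) V·s·A⁻¹ = J·C⁻¹·s·A⁻¹ = kg·m²·s⁻²·A⁻²
  (4) [s] · [kg·m²·s⁻³·A⁻²] = kg·m²·s⁻²·A⁻²
  (5) [kg·m³·s⁻³·A⁻²] / [m·s⁻¹] = kg·m²·s⁻²·A⁻²
All reduce to kg·m²·s⁻²·A⁻² except (1), which is kg·m²·s⁻³·A⁻².

(1)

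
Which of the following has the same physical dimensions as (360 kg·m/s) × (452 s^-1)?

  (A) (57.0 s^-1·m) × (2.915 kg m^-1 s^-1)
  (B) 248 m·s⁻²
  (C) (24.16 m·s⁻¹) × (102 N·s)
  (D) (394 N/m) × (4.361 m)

(D)

Reference: [kg·m·s⁻¹] · [s⁻¹] = kg·m·s⁻².
Each option:
  (A) [m·s⁻¹] · [kg·m⁻¹·s⁻¹] = kg·s⁻²
  (B) m·s⁻²
  (C) [m·s⁻¹] · [kg·m·s⁻¹] = kg·m²·s⁻²
  (D) [kg·s⁻²] · [m] = kg·m·s⁻²  ← same
Only (D) matches kg·m·s⁻².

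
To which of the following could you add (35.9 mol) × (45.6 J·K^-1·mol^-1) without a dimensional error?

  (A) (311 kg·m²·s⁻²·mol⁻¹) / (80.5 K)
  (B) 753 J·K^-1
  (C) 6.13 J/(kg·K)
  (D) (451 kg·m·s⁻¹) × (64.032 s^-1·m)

Reference: [mol] · [kg·m²·s⁻²·K⁻¹·mol⁻¹] = kg·m²·s⁻²·K⁻¹.
Each option:
  (A) [kg·m²·s⁻²·mol⁻¹] / [K] = kg·m²·s⁻²·K⁻¹·mol⁻¹
  (B) J·K⁻¹ = N·m·K⁻¹ = kg·m²·s⁻²·K⁻¹  ← same
  (C) J·kg⁻¹·K⁻¹ = N·m·kg⁻¹·K⁻¹ = m²·s⁻²·K⁻¹
  (D) [kg·m·s⁻¹] · [m·s⁻¹] = kg·m²·s⁻²
Only (B) matches kg·m²·s⁻²·K⁻¹.

(B)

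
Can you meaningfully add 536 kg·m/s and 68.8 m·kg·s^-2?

No

Work out the base dimensions of each:
  536 kg·m/s:  kg·m·s⁻¹
  68.8 m·kg·s^-2:  kg·m·s⁻²
kg·m·s⁻¹ ≠ kg·m·s⁻², so they cannot be added.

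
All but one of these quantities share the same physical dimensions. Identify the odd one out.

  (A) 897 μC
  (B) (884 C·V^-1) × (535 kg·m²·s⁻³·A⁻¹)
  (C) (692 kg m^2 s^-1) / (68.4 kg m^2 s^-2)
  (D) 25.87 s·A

(C)

Expand each in SI base units:
  (A) C = s·A
  (B) [kg⁻¹·m⁻²·s⁴·A²] · [kg·m²·s⁻³·A⁻¹] = s·A
  (C) [kg·m²·s⁻¹] / [kg·m²·s⁻²] = s
  (D) A·s = s·A
All reduce to s·A except (C), which is s.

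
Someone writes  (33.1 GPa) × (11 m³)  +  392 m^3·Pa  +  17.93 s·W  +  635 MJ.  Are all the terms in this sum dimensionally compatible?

Work out the base dimensions of each:
  (33.1 GPa) × (11 m³):  [kg·m⁻¹·s⁻²] · [m³] = kg·m²·s⁻²
  392 m^3·Pa:  Pa·m³ = N·m⁻²·m³ = kg·m²·s⁻²
  17.93 s·W:  W·s = J·s⁻¹·s = kg·m²·s⁻²
  635 MJ:  J = N·m = kg·m²·s⁻²
Every term reduces to kg·m²·s⁻².

Yes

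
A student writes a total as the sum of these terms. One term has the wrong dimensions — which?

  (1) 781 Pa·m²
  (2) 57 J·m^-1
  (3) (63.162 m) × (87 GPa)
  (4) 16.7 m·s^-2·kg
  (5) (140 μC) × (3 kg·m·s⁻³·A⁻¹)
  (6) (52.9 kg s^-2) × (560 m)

Work out the base dimensions of each:
  (1) Pa·m² = N·m⁻²·m² = kg·m·s⁻²
  (2) J·m⁻¹ = N·m·m⁻¹ = kg·m·s⁻²
  (3) [m] · [kg·m⁻¹·s⁻²] = kg·s⁻²
  (4) kg·m·s⁻²
  (5) [s·A] · [kg·m·s⁻³·A⁻¹] = kg·m·s⁻²
  (6) [kg·s⁻²] · [m] = kg·m·s⁻²
All reduce to kg·m·s⁻² except (3), which is kg·s⁻².

(3)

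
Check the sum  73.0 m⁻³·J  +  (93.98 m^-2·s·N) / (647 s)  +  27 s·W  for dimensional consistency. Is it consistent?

No

Dimensions:
  73.0 m⁻³·J:  J·m⁻³ = N·m·m⁻³ = kg·m⁻¹·s⁻²
  (93.98 m^-2·s·N) / (647 s):  [kg·m⁻¹·s⁻¹] / [s] = kg·m⁻¹·s⁻²
  27 s·W:  W·s = J·s⁻¹·s = kg·m²·s⁻²
The terms do not share a single dimension (kg·m²·s⁻² vs kg·m⁻¹·s⁻²).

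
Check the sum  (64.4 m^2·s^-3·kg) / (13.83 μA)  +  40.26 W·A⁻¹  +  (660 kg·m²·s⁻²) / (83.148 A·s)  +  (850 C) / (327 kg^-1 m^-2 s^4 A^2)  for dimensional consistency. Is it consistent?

Work out the base dimensions of each:
  (64.4 m^2·s^-3·kg) / (13.83 μA):  [kg·m²·s⁻³] / [A] = kg·m²·s⁻³·A⁻¹
  40.26 W·A⁻¹:  W·A⁻¹ = J·s⁻¹·A⁻¹ = kg·m²·s⁻³·A⁻¹
  (660 kg·m²·s⁻²) / (83.148 A·s):  [kg·m²·s⁻²] / [s·A] = kg·m²·s⁻³·A⁻¹
  (850 C) / (327 kg^-1 m^-2 s^4 A^2):  [s·A] / [kg⁻¹·m⁻²·s⁴·A²] = kg·m²·s⁻³·A⁻¹
Every term reduces to kg·m²·s⁻³·A⁻¹.

Yes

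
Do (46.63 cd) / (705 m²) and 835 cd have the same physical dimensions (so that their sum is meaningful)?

No

In SI base units:
  (46.63 cd) / (705 m²):  [cd] / [m²] = m⁻²·cd
  835 cd:  cd
m⁻²·cd ≠ cd, so they cannot be added.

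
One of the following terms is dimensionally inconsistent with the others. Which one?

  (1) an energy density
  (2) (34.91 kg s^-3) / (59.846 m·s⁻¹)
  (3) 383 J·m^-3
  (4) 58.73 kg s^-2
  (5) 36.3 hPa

(4)

Expand each in SI base units:
  (1) [energy density] = kg·m⁻¹·s⁻²
  (2) [kg·s⁻³] / [m·s⁻¹] = kg·m⁻¹·s⁻²
  (3) J·m⁻³ = N·m·m⁻³ = kg·m⁻¹·s⁻²
  (4) kg·s⁻²
  (5) Pa = N·m⁻² = kg·m⁻¹·s⁻²
All reduce to kg·m⁻¹·s⁻² except (4), which is kg·s⁻².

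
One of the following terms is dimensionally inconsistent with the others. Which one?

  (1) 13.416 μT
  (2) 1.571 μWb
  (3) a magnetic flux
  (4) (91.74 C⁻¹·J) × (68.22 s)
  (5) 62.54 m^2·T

(1)

Reduce each to base SI dimensions:
  (1) T = Wb·m⁻² = kg·s⁻²·A⁻¹
  (2) Wb = V·s = kg·m²·s⁻²·A⁻¹
  (3) [magnetic flux] = kg·m²·s⁻²·A⁻¹
  (4) [kg·m²·s⁻³·A⁻¹] · [s] = kg·m²·s⁻²·A⁻¹
  (5) T·m² = Wb·m⁻²·m² = kg·m²·s⁻²·A⁻¹
All reduce to kg·m²·s⁻²·A⁻¹ except (1), which is kg·s⁻²·A⁻¹.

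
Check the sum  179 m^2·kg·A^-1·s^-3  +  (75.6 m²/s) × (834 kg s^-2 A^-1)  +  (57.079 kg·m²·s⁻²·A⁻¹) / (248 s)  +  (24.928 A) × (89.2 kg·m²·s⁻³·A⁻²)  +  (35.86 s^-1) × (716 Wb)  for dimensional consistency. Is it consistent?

Yes

Reduce each to base SI dimensions:
  179 m^2·kg·A^-1·s^-3:  kg·m²·s⁻³·A⁻¹
  (75.6 m²/s) × (834 kg s^-2 A^-1):  [m²·s⁻¹] · [kg·s⁻²·A⁻¹] = kg·m²·s⁻³·A⁻¹
  (57.079 kg·m²·s⁻²·A⁻¹) / (248 s):  [kg·m²·s⁻²·A⁻¹] / [s] = kg·m²·s⁻³·A⁻¹
  (24.928 A) × (89.2 kg·m²·s⁻³·A⁻²):  [A] · [kg·m²·s⁻³·A⁻²] = kg·m²·s⁻³·A⁻¹
  (35.86 s^-1) × (716 Wb):  [s⁻¹] · [kg·m²·s⁻²·A⁻¹] = kg·m²·s⁻³·A⁻¹
Every term reduces to kg·m²·s⁻³·A⁻¹.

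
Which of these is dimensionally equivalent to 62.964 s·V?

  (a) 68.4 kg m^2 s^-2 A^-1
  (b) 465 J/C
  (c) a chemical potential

(a)

Reference: V·s = J·C⁻¹·s = kg·m²·s⁻²·A⁻¹.
Each option:
  (a) kg·m²·s⁻²·A⁻¹  ← same
  (b) J·C⁻¹ = N·m·(s·A)⁻¹ = kg·m²·s⁻³·A⁻¹
  (c) [chemical potential] = kg·m²·s⁻²·mol⁻¹
Only (a) matches kg·m²·s⁻²·A⁻¹.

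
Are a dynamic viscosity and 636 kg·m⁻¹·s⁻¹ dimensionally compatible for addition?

Work out the base dimensions of each:
  a dynamic viscosity:  [dynamic viscosity] = kg·m⁻¹·s⁻¹
  636 kg·m⁻¹·s⁻¹:  kg·m⁻¹·s⁻¹
Both are kg·m⁻¹·s⁻¹, so they have the same dimensions and can be added.

Yes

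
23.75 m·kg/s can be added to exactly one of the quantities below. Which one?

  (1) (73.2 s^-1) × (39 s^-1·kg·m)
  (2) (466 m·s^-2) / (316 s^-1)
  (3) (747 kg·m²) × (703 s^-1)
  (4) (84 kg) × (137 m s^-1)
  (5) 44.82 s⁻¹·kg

Reference: kg·m·s⁻¹.
Each option:
  (1) [s⁻¹] · [kg·m·s⁻¹] = kg·m·s⁻²
  (2) [m·s⁻²] / [s⁻¹] = m·s⁻¹
  (3) [kg·m²] · [s⁻¹] = kg·m²·s⁻¹
  (4) [kg] · [m·s⁻¹] = kg·m·s⁻¹  ← same
  (5) kg·s⁻¹
Only (4) matches kg·m·s⁻¹.

(4)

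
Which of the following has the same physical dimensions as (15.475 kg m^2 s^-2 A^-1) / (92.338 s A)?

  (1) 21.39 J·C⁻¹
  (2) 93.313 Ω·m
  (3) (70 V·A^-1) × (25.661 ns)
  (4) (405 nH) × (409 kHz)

Reference: [kg·m²·s⁻²·A⁻¹] / [s·A] = kg·m²·s⁻³·A⁻².
Each option:
  (1) J·C⁻¹ = N·m·(s·A)⁻¹ = kg·m²·s⁻³·A⁻¹
  (2) Ω·m = V·A⁻¹·m = kg·m³·s⁻³·A⁻²
  (3) [kg·m²·s⁻³·A⁻²] · [s] = kg·m²·s⁻²·A⁻²
  (4) [kg·m²·s⁻²·A⁻²] · [s⁻¹] = kg·m²·s⁻³·A⁻²  ← same
Only (4) matches kg·m²·s⁻³·A⁻².

(4)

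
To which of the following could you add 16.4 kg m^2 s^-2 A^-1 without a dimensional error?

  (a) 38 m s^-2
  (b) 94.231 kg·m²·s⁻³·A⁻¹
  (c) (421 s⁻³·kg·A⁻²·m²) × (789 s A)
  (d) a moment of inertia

Reference: kg·m²·s⁻²·A⁻¹.
Each option:
  (a) m·s⁻²
  (b) kg·m²·s⁻³·A⁻¹
  (c) [kg·m²·s⁻³·A⁻²] · [s·A] = kg·m²·s⁻²·A⁻¹  ← same
  (d) [moment of inertia] = kg·m²
Only (c) matches kg·m²·s⁻²·A⁻¹.

(c)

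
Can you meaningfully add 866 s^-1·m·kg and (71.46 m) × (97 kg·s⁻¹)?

Yes

In SI base units:
  866 s^-1·m·kg:  kg·m·s⁻¹
  (71.46 m) × (97 kg·s⁻¹):  [m] · [kg·s⁻¹] = kg·m·s⁻¹
Both are kg·m·s⁻¹, so they have the same dimensions and can be added.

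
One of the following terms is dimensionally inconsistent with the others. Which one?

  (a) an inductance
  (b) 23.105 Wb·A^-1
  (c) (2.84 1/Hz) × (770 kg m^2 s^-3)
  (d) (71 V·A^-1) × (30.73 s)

(c)

In SI base units:
  (a) [inductance] = kg·m²·s⁻²·A⁻²
  (b) Wb·A⁻¹ = V·s·A⁻¹ = kg·m²·s⁻²·A⁻²
  (c) [s] · [kg·m²·s⁻³] = kg·m²·s⁻²
  (d) [kg·m²·s⁻³·A⁻²] · [s] = kg·m²·s⁻²·A⁻²
All reduce to kg·m²·s⁻²·A⁻² except (c), which is kg·m²·s⁻².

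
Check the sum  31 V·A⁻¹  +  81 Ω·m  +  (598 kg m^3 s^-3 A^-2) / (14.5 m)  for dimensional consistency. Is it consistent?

No

Dimensions:
  31 V·A⁻¹:  V·A⁻¹ = J·C⁻¹·A⁻¹ = kg·m²·s⁻³·A⁻²
  81 Ω·m:  Ω·m = V·A⁻¹·m = kg·m³·s⁻³·A⁻²
  (598 kg m^3 s^-3 A^-2) / (14.5 m):  [kg·m³·s⁻³·A⁻²] / [m] = kg·m²·s⁻³·A⁻²
The terms do not share a single dimension (kg·m²·s⁻³·A⁻² vs kg·m³·s⁻³·A⁻²).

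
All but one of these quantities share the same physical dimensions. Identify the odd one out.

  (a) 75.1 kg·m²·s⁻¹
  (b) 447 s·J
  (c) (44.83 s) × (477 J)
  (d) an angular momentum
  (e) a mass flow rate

Expand each in SI base units:
  (a) kg·m²·s⁻¹
  (b) J·s = N·m·s = kg·m²·s⁻¹
  (c) [s] · [kg·m²·s⁻²] = kg·m²·s⁻¹
  (d) [angular momentum] = kg·m²·s⁻¹
  (e) [mass flow rate] = kg·s⁻¹
All reduce to kg·m²·s⁻¹ except (e), which is kg·s⁻¹.

(e)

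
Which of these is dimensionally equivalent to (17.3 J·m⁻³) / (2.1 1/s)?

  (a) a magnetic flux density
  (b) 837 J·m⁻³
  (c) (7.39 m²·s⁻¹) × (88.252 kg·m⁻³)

(c)

Reference: [kg·m⁻¹·s⁻²] / [s⁻¹] = kg·m⁻¹·s⁻¹.
Each option:
  (a) [magnetic flux density] = kg·s⁻²·A⁻¹
  (b) J·m⁻³ = N·m·m⁻³ = kg·m⁻¹·s⁻²
  (c) [m²·s⁻¹] · [kg·m⁻³] = kg·m⁻¹·s⁻¹  ← same
Only (c) matches kg·m⁻¹·s⁻¹.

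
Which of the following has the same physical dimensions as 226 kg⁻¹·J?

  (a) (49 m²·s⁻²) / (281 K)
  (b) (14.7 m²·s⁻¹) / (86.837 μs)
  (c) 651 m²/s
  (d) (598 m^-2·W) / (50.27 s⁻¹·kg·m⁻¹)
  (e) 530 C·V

Reference: J·kg⁻¹ = N·m·kg⁻¹ = m²·s⁻².
Each option:
  (a) [m²·s⁻²] / [K] = m²·s⁻²·K⁻¹
  (b) [m²·s⁻¹] / [s] = m²·s⁻²  ← same
  (c) m²·s⁻¹
  (d) [kg·s⁻³] / [kg·m⁻¹·s⁻¹] = m·s⁻²
  (e) C·V = s·A·J·C⁻¹ = kg·m²·s⁻²
Only (b) matches m²·s⁻².

(b)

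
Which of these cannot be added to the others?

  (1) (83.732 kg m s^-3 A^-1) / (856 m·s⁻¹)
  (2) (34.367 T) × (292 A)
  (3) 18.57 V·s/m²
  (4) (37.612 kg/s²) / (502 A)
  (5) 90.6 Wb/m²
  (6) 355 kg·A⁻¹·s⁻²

Dimensions:
  (1) [kg·m·s⁻³·A⁻¹] / [m·s⁻¹] = kg·s⁻²·A⁻¹
  (2) [kg·s⁻²·A⁻¹] · [A] = kg·s⁻²
  (3) V·s·m⁻² = J·C⁻¹·s·m⁻² = kg·s⁻²·A⁻¹
  (4) [kg·s⁻²] / [A] = kg·s⁻²·A⁻¹
  (5) Wb·m⁻² = V·s·m⁻² = kg·s⁻²·A⁻¹
  (6) kg·s⁻²·A⁻¹
All reduce to kg·s⁻²·A⁻¹ except (2), which is kg·s⁻².

(2)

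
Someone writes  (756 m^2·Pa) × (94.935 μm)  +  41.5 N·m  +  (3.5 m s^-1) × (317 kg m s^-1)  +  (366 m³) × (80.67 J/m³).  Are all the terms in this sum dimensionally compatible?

Expand each in SI base units:
  (756 m^2·Pa) × (94.935 μm):  [kg·m·s⁻²] · [m] = kg·m²·s⁻²
  41.5 N·m:  N·m = kg·m·s⁻²·m = kg·m²·s⁻²
  (3.5 m s^-1) × (317 kg m s^-1):  [m·s⁻¹] · [kg·m·s⁻¹] = kg·m²·s⁻²
  (366 m³) × (80.67 J/m³):  [m³] · [kg·m⁻¹·s⁻²] = kg·m²·s⁻²
Every term reduces to kg·m²·s⁻².

Yes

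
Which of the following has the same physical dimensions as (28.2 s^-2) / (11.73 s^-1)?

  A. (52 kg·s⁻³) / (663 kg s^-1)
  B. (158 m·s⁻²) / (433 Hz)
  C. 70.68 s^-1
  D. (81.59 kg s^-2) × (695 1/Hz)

Reference: [s⁻²] / [s⁻¹] = s⁻¹.
Each option:
  A. [kg·s⁻³] / [kg·s⁻¹] = s⁻²
  B. [m·s⁻²] / [s⁻¹] = m·s⁻¹
  C. s⁻¹  ← same
  D. [kg·s⁻²] · [s] = kg·s⁻¹
Only C. matches s⁻¹.

C.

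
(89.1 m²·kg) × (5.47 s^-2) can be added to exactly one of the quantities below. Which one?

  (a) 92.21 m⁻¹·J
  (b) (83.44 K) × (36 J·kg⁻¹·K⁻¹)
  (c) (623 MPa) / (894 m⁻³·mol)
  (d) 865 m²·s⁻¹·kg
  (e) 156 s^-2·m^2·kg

Reference: [kg·m²] · [s⁻²] = kg·m²·s⁻².
Each option:
  (a) J·m⁻¹ = N·m·m⁻¹ = kg·m·s⁻²
  (b) [K] · [m²·s⁻²·K⁻¹] = m²·s⁻²
  (c) [kg·m⁻¹·s⁻²] / [m⁻³·mol] = kg·m²·s⁻²·mol⁻¹
  (d) kg·m²·s⁻¹
  (e) kg·m²·s⁻²  ← same
Only (e) matches kg·m²·s⁻².

(e)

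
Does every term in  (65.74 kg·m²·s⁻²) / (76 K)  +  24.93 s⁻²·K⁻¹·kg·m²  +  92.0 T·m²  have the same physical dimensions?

No

In SI base units:
  (65.74 kg·m²·s⁻²) / (76 K):  [kg·m²·s⁻²] / [K] = kg·m²·s⁻²·K⁻¹
  24.93 s⁻²·K⁻¹·kg·m²:  kg·m²·s⁻²·K⁻¹
  92.0 T·m²:  T·m² = Wb·m⁻²·m² = kg·m²·s⁻²·A⁻¹
The terms do not share a single dimension (kg·m²·s⁻²·A⁻¹ vs kg·m²·s⁻²·K⁻¹).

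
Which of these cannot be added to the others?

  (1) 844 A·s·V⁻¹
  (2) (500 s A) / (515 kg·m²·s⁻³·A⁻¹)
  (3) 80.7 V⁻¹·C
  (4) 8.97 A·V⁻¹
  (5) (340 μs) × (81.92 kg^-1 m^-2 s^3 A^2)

(4)

Reduce each to base SI dimensions:
  (1) A·s·V⁻¹ = A·s·(J·C⁻¹)⁻¹ = kg⁻¹·m⁻²·s⁴·A²
  (2) [s·A] / [kg·m²·s⁻³·A⁻¹] = kg⁻¹·m⁻²·s⁴·A²
  (3) C·V⁻¹ = s·A·(J·C⁻¹)⁻¹ = kg⁻¹·m⁻²·s⁴·A²
  (4) A·V⁻¹ = A·(J·C⁻¹)⁻¹ = kg⁻¹·m⁻²·s³·A²
  (5) [s] · [kg⁻¹·m⁻²·s³·A²] = kg⁻¹·m⁻²·s⁴·A²
All reduce to kg⁻¹·m⁻²·s⁴·A² except (4), which is kg⁻¹·m⁻²·s³·A².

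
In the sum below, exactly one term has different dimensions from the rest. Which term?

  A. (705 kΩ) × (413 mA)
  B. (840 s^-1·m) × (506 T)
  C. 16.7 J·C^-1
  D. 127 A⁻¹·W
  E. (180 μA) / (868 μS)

Reduce each to base SI dimensions:
  A. [kg·m²·s⁻³·A⁻²] · [A] = kg·m²·s⁻³·A⁻¹
  B. [m·s⁻¹] · [kg·s⁻²·A⁻¹] = kg·m·s⁻³·A⁻¹
  C. J·C⁻¹ = N·m·(s·A)⁻¹ = kg·m²·s⁻³·A⁻¹
  D. W·A⁻¹ = J·s⁻¹·A⁻¹ = kg·m²·s⁻³·A⁻¹
  E. [A] / [kg⁻¹·m⁻²·s³·A²] = kg·m²·s⁻³·A⁻¹
All reduce to kg·m²·s⁻³·A⁻¹ except B., which is kg·m·s⁻³·A⁻¹.

B.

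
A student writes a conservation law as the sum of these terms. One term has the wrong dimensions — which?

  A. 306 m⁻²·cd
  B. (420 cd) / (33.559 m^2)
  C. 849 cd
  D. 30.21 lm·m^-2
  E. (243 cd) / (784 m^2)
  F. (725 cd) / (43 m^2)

C.

Dimensions:
  A. cd·m⁻² = m⁻²·cd
  B. [cd] / [m²] = m⁻²·cd
  C. cd
  D. lm·m⁻² = cd·m⁻² = m⁻²·cd
  E. [cd] / [m²] = m⁻²·cd
  F. [cd] / [m²] = m⁻²·cd
All reduce to m⁻²·cd except C., which is cd.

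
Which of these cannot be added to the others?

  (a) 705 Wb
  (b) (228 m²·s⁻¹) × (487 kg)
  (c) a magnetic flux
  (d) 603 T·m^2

Expand each in SI base units:
  (a) Wb = V·s = kg·m²·s⁻²·A⁻¹
  (b) [m²·s⁻¹] · [kg] = kg·m²·s⁻¹
  (c) [magnetic flux] = kg·m²·s⁻²·A⁻¹
  (d) T·m² = Wb·m⁻²·m² = kg·m²·s⁻²·A⁻¹
All reduce to kg·m²·s⁻²·A⁻¹ except (b), which is kg·m²·s⁻¹.

(b)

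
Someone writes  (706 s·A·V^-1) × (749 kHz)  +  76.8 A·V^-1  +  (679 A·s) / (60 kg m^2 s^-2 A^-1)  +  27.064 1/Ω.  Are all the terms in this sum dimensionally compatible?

Yes

In SI base units:
  (706 s·A·V^-1) × (749 kHz):  [kg⁻¹·m⁻²·s⁴·A²] · [s⁻¹] = kg⁻¹·m⁻²·s³·A²
  76.8 A·V^-1:  A·V⁻¹ = A·(J·C⁻¹)⁻¹ = kg⁻¹·m⁻²·s³·A²
  (679 A·s) / (60 kg m^2 s^-2 A^-1):  [s·A] / [kg·m²·s⁻²·A⁻¹] = kg⁻¹·m⁻²·s³·A²
  27.064 1/Ω:  Ω⁻¹ = (V·A⁻¹)⁻¹ = kg⁻¹·m⁻²·s³·A²
Every term reduces to kg⁻¹·m⁻²·s³·A².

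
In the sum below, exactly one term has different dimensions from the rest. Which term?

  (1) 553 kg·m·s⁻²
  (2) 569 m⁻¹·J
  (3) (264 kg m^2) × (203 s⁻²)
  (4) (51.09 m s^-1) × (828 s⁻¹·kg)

(3)

Work out the base dimensions of each:
  (1) kg·m·s⁻²
  (2) J·m⁻¹ = N·m·m⁻¹ = kg·m·s⁻²
  (3) [kg·m²] · [s⁻²] = kg·m²·s⁻²
  (4) [m·s⁻¹] · [kg·s⁻¹] = kg·m·s⁻²
All reduce to kg·m·s⁻² except (3), which is kg·m²·s⁻².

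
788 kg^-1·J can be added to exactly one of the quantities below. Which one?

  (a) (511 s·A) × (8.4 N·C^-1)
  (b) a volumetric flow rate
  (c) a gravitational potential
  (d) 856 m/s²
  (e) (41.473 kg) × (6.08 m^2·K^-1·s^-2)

Reference: J·kg⁻¹ = N·m·kg⁻¹ = m²·s⁻².
Each option:
  (a) [s·A] · [kg·m·s⁻³·A⁻¹] = kg·m·s⁻²
  (b) [volumetric flow rate] = m³·s⁻¹
  (c) [gravitational potential] = m²·s⁻²  ← same
  (d) m·s⁻²
  (e) [kg] · [m²·s⁻²·K⁻¹] = kg·m²·s⁻²·K⁻¹
Only (c) matches m²·s⁻².

(c)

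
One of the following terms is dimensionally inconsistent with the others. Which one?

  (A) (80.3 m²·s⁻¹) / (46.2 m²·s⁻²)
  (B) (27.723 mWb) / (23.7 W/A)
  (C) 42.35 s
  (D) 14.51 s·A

Reduce each to base SI dimensions:
  (A) [m²·s⁻¹] / [m²·s⁻²] = s
  (B) [kg·m²·s⁻²·A⁻¹] / [kg·m²·s⁻³·A⁻¹] = s
  (C) s
  (D) A·s = s·A
All reduce to s except (D), which is s·A.

(D)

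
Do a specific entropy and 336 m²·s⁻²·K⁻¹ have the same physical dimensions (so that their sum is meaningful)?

In SI base units:
  a specific entropy:  [specific entropy] = m²·s⁻²·K⁻¹
  336 m²·s⁻²·K⁻¹:  m²·s⁻²·K⁻¹
Both are m²·s⁻²·K⁻¹, so they have the same dimensions and can be added.

Yes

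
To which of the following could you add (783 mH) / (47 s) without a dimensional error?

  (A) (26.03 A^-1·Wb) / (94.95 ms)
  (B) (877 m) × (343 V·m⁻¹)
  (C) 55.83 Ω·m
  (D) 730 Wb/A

(A)

Reference: [kg·m²·s⁻²·A⁻²] / [s] = kg·m²·s⁻³·A⁻².
Each option:
  (A) [kg·m²·s⁻²·A⁻²] / [s] = kg·m²·s⁻³·A⁻²  ← same
  (B) [m] · [kg·m·s⁻³·A⁻¹] = kg·m²·s⁻³·A⁻¹
  (C) Ω·m = V·A⁻¹·m = kg·m³·s⁻³·A⁻²
  (D) Wb·A⁻¹ = V·s·A⁻¹ = kg·m²·s⁻²·A⁻²
Only (A) matches kg·m²·s⁻³·A⁻².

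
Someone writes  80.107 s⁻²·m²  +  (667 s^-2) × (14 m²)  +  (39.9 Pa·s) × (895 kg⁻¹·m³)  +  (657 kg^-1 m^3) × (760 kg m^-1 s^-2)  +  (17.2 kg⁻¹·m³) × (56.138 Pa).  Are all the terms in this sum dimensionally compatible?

Expand each in SI base units:
  80.107 s⁻²·m²:  m²·s⁻²
  (667 s^-2) × (14 m²):  [s⁻²] · [m²] = m²·s⁻²
  (39.9 Pa·s) × (895 kg⁻¹·m³):  [kg·m⁻¹·s⁻¹] · [kg⁻¹·m³] = m²·s⁻¹
  (657 kg^-1 m^3) × (760 kg m^-1 s^-2):  [kg⁻¹·m³] · [kg·m⁻¹·s⁻²] = m²·s⁻²
  (17.2 kg⁻¹·m³) × (56.138 Pa):  [kg⁻¹·m³] · [kg·m⁻¹·s⁻²] = m²·s⁻²
The terms do not share a single dimension (m²·s⁻² vs m²·s⁻¹).

No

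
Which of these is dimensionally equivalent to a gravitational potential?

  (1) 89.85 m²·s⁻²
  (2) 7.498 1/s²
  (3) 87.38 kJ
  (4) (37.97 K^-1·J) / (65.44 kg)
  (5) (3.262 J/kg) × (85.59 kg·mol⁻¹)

Reference: [gravitational potential] = m²·s⁻².
Each option:
  (1) m²·s⁻²  ← same
  (2) s⁻²
  (3) J = N·m = kg·m²·s⁻²
  (4) [kg·m²·s⁻²·K⁻¹] / [kg] = m²·s⁻²·K⁻¹
  (5) [m²·s⁻²] · [kg·mol⁻¹] = kg·m²·s⁻²·mol⁻¹
Only (1) matches m²·s⁻².

(1)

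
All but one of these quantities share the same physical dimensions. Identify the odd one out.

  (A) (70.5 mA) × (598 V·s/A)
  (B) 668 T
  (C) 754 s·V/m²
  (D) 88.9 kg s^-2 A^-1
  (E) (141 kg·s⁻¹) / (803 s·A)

(A)

Dimensions:
  (A) [A] · [kg·m²·s⁻²·A⁻²] = kg·m²·s⁻²·A⁻¹
  (B) T = Wb·m⁻² = kg·s⁻²·A⁻¹
  (C) V·s·m⁻² = J·C⁻¹·s·m⁻² = kg·s⁻²·A⁻¹
  (D) kg·s⁻²·A⁻¹
  (E) [kg·s⁻¹] / [s·A] = kg·s⁻²·A⁻¹
All reduce to kg·s⁻²·A⁻¹ except (A), which is kg·m²·s⁻²·A⁻¹.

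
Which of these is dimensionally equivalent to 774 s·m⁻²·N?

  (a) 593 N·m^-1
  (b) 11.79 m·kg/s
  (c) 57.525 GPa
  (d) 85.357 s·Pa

(d)

Reference: N·s·m⁻² = kg·m·s⁻²·s·m⁻² = kg·m⁻¹·s⁻¹.
Each option:
  (a) N·m⁻¹ = kg·m·s⁻²·m⁻¹ = kg·s⁻²
  (b) kg·m·s⁻¹
  (c) Pa = N·m⁻² = kg·m⁻¹·s⁻²
  (d) Pa·s = N·m⁻²·s = kg·m⁻¹·s⁻¹  ← same
Only (d) matches kg·m⁻¹·s⁻¹.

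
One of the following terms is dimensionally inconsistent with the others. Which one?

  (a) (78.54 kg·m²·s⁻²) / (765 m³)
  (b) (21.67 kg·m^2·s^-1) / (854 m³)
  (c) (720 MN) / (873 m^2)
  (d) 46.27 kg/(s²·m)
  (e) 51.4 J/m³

(b)

In SI base units:
  (a) [kg·m²·s⁻²] / [m³] = kg·m⁻¹·s⁻²
  (b) [kg·m²·s⁻¹] / [m³] = kg·m⁻¹·s⁻¹
  (c) [kg·m·s⁻²] / [m²] = kg·m⁻¹·s⁻²
  (d) kg·m⁻¹·s⁻²
  (e) J·m⁻³ = N·m·m⁻³ = kg·m⁻¹·s⁻²
All reduce to kg·m⁻¹·s⁻² except (b), which is kg·m⁻¹·s⁻¹.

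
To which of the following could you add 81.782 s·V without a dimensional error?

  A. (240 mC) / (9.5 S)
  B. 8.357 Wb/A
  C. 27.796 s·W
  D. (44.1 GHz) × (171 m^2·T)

A.

Reference: V·s = J·C⁻¹·s = kg·m²·s⁻²·A⁻¹.
Each option:
  A. [s·A] / [kg⁻¹·m⁻²·s³·A²] = kg·m²·s⁻²·A⁻¹  ← same
  B. Wb·A⁻¹ = V·s·A⁻¹ = kg·m²·s⁻²·A⁻²
  C. W·s = J·s⁻¹·s = kg·m²·s⁻²
  D. [s⁻¹] · [kg·m²·s⁻²·A⁻¹] = kg·m²·s⁻³·A⁻¹
Only A. matches kg·m²·s⁻²·A⁻¹.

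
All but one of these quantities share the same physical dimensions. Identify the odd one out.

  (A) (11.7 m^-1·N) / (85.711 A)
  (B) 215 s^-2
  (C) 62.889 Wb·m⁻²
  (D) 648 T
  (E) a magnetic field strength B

Work out the base dimensions of each:
  (A) [kg·s⁻²] / [A] = kg·s⁻²·A⁻¹
  (B) s⁻²
  (C) Wb·m⁻² = V·s·m⁻² = kg·s⁻²·A⁻¹
  (D) T = Wb·m⁻² = kg·s⁻²·A⁻¹
  (E) [magnetic field strength B] = kg·s⁻²·A⁻¹
All reduce to kg·s⁻²·A⁻¹ except (B), which is s⁻².

(B)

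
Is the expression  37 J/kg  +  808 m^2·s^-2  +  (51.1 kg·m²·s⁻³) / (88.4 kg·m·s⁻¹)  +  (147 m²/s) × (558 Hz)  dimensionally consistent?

Work out the base dimensions of each:
  37 J/kg:  J·kg⁻¹ = N·m·kg⁻¹ = m²·s⁻²
  808 m^2·s^-2:  m²·s⁻²
  (51.1 kg·m²·s⁻³) / (88.4 kg·m·s⁻¹):  [kg·m²·s⁻³] / [kg·m·s⁻¹] = m·s⁻²
  (147 m²/s) × (558 Hz):  [m²·s⁻¹] · [s⁻¹] = m²·s⁻²
The terms do not share a single dimension (m²·s⁻² vs m·s⁻²).

No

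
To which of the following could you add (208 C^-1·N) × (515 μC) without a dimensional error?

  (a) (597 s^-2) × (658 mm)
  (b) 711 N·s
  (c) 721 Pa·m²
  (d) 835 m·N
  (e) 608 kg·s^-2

(c)

Reference: [kg·m·s⁻³·A⁻¹] · [s·A] = kg·m·s⁻².
Each option:
  (a) [s⁻²] · [m] = m·s⁻²
  (b) N·s = kg·m·s⁻²·s = kg·m·s⁻¹
  (c) Pa·m² = N·m⁻²·m² = kg·m·s⁻²  ← same
  (d) N·m = kg·m·s⁻²·m = kg·m²·s⁻²
  (e) kg·s⁻²
Only (c) matches kg·m·s⁻².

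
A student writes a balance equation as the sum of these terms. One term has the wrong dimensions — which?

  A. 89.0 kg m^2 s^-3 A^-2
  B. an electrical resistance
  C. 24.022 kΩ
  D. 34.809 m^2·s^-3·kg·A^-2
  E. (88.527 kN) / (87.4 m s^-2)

Reduce each to base SI dimensions:
  A. kg·m²·s⁻³·A⁻²
  B. [electrical resistance] = kg·m²·s⁻³·A⁻²
  C. Ω = V·A⁻¹ = kg·m²·s⁻³·A⁻²
  D. kg·m²·s⁻³·A⁻²
  E. [kg·m·s⁻²] / [m·s⁻²] = kg
All reduce to kg·m²·s⁻³·A⁻² except E., which is kg.

E.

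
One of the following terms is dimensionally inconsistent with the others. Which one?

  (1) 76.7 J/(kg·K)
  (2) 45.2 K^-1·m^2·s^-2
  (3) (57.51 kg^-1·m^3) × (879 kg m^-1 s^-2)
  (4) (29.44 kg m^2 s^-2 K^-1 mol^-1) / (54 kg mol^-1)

(3)

Dimensions:
  (1) J·kg⁻¹·K⁻¹ = N·m·kg⁻¹·K⁻¹ = m²·s⁻²·K⁻¹
  (2) m²·s⁻²·K⁻¹
  (3) [kg⁻¹·m³] · [kg·m⁻¹·s⁻²] = m²·s⁻²
  (4) [kg·m²·s⁻²·K⁻¹·mol⁻¹] / [kg·mol⁻¹] = m²·s⁻²·K⁻¹
All reduce to m²·s⁻²·K⁻¹ except (3), which is m²·s⁻².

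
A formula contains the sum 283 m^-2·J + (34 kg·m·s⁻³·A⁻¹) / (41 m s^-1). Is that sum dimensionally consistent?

No

Expand each in SI base units:
  283 m^-2·J:  J·m⁻² = N·m·m⁻² = kg·s⁻²
  (34 kg·m·s⁻³·A⁻¹) / (41 m s^-1):  [kg·m·s⁻³·A⁻¹] / [m·s⁻¹] = kg·s⁻²·A⁻¹
kg·s⁻² ≠ kg·s⁻²·A⁻¹, so they cannot be added.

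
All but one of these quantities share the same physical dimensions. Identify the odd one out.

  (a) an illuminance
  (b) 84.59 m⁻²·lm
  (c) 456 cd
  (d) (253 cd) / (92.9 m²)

Expand each in SI base units:
  (a) [illuminance] = m⁻²·cd
  (b) lm·m⁻² = cd·m⁻² = m⁻²·cd
  (c) cd
  (d) [cd] / [m²] = m⁻²·cd
All reduce to m⁻²·cd except (c), which is cd.

(c)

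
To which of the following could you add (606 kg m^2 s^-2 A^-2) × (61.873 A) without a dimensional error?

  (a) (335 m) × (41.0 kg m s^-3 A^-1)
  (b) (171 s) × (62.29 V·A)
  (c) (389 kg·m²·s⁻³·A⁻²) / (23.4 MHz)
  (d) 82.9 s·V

(d)

Reference: [kg·m²·s⁻²·A⁻²] · [A] = kg·m²·s⁻²·A⁻¹.
Each option:
  (a) [m] · [kg·m·s⁻³·A⁻¹] = kg·m²·s⁻³·A⁻¹
  (b) [s] · [kg·m²·s⁻³] = kg·m²·s⁻²
  (c) [kg·m²·s⁻³·A⁻²] / [s⁻¹] = kg·m²·s⁻²·A⁻²
  (d) V·s = J·C⁻¹·s = kg·m²·s⁻²·A⁻¹  ← same
Only (d) matches kg·m²·s⁻²·A⁻¹.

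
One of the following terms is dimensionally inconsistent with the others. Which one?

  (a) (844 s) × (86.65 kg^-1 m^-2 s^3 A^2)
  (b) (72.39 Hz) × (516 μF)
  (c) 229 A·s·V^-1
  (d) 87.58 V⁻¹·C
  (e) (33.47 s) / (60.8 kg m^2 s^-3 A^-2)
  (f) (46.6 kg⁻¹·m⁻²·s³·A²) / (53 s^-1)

(b)

In SI base units:
  (a) [s] · [kg⁻¹·m⁻²·s³·A²] = kg⁻¹·m⁻²·s⁴·A²
  (b) [s⁻¹] · [kg⁻¹·m⁻²·s⁴·A²] = kg⁻¹·m⁻²·s³·A²
  (c) A·s·V⁻¹ = A·s·(J·C⁻¹)⁻¹ = kg⁻¹·m⁻²·s⁴·A²
  (d) C·V⁻¹ = s·A·(J·C⁻¹)⁻¹ = kg⁻¹·m⁻²·s⁴·A²
  (e) [s] / [kg·m²·s⁻³·A⁻²] = kg⁻¹·m⁻²·s⁴·A²
  (f) [kg⁻¹·m⁻²·s³·A²] / [s⁻¹] = kg⁻¹·m⁻²·s⁴·A²
All reduce to kg⁻¹·m⁻²·s⁴·A² except (b), which is kg⁻¹·m⁻²·s³·A².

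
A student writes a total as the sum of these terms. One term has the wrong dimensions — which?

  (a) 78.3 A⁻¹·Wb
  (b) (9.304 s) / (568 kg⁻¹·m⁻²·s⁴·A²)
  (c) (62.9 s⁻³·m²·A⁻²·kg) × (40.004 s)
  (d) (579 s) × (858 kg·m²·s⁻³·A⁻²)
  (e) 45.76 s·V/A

(b)

Work out the base dimensions of each:
  (a) Wb·A⁻¹ = V·s·A⁻¹ = kg·m²·s⁻²·A⁻²
  (b) [s] / [kg⁻¹·m⁻²·s⁴·A²] = kg·m²·s⁻³·A⁻²
  (c) [kg·m²·s⁻³·A⁻²] · [s] = kg·m²·s⁻²·A⁻²
  (d) [s] · [kg·m²·s⁻³·A⁻²] = kg·m²·s⁻²·A⁻²
  (e) V·s·A⁻¹ = J·C⁻¹·s·A⁻¹ = kg·m²·s⁻²·A⁻²
All reduce to kg·m²·s⁻²·A⁻² except (b), which is kg·m²·s⁻³·A⁻².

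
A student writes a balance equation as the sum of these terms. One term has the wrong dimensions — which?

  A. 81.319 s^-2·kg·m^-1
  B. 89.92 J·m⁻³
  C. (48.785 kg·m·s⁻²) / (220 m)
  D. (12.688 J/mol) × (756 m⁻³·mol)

C.

Dimensions:
  A. kg·m⁻¹·s⁻²
  B. J·m⁻³ = N·m·m⁻³ = kg·m⁻¹·s⁻²
  C. [kg·m·s⁻²] / [m] = kg·s⁻²
  D. [kg·m²·s⁻²·mol⁻¹] · [m⁻³·mol] = kg·m⁻¹·s⁻²
All reduce to kg·m⁻¹·s⁻² except C., which is kg·s⁻².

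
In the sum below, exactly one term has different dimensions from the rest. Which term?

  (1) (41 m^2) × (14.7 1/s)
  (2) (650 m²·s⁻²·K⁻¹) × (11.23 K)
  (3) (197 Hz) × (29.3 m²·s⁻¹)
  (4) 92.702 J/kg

In SI base units:
  (1) [m²] · [s⁻¹] = m²·s⁻¹
  (2) [m²·s⁻²·K⁻¹] · [K] = m²·s⁻²
  (3) [s⁻¹] · [m²·s⁻¹] = m²·s⁻²
  (4) J·kg⁻¹ = N·m·kg⁻¹ = m²·s⁻²
All reduce to m²·s⁻² except (1), which is m²·s⁻¹.

(1)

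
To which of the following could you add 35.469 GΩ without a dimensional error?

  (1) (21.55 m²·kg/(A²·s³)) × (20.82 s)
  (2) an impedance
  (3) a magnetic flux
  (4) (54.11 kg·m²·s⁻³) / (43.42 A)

(2)

Reference: Ω = V·A⁻¹ = kg·m²·s⁻³·A⁻².
Each option:
  (1) [kg·m²·s⁻³·A⁻²] · [s] = kg·m²·s⁻²·A⁻²
  (2) [impedance] = kg·m²·s⁻³·A⁻²  ← same
  (3) [magnetic flux] = kg·m²·s⁻²·A⁻¹
  (4) [kg·m²·s⁻³] / [A] = kg·m²·s⁻³·A⁻¹
Only (2) matches kg·m²·s⁻³·A⁻².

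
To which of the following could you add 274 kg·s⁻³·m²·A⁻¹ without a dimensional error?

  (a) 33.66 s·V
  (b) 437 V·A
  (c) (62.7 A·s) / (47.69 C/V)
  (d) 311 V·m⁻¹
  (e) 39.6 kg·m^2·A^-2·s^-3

Reference: kg·m²·s⁻³·A⁻¹.
Each option:
  (a) V·s = J·C⁻¹·s = kg·m²·s⁻²·A⁻¹
  (b) V·A = J·C⁻¹·A = kg·m²·s⁻³
  (c) [s·A] / [kg⁻¹·m⁻²·s⁴·A²] = kg·m²·s⁻³·A⁻¹  ← same
  (d) V·m⁻¹ = J·C⁻¹·m⁻¹ = kg·m·s⁻³·A⁻¹
  (e) kg·m²·s⁻³·A⁻²
Only (c) matches kg·m²·s⁻³·A⁻¹.

(c)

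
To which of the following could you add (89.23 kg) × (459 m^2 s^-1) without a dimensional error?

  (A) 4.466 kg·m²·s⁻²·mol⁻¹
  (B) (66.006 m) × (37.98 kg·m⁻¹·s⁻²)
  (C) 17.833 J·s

(C)

Reference: [kg] · [m²·s⁻¹] = kg·m²·s⁻¹.
Each option:
  (A) kg·m²·s⁻²·mol⁻¹
  (B) [m] · [kg·m⁻¹·s⁻²] = kg·s⁻²
  (C) J·s = N·m·s = kg·m²·s⁻¹  ← same
Only (C) matches kg·m²·s⁻¹.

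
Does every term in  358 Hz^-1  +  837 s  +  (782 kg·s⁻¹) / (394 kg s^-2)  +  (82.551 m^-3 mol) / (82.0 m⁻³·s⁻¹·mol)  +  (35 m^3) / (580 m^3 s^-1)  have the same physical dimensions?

Reduce each to base SI dimensions:
  358 Hz^-1:  Hz⁻¹ = (s⁻¹)⁻¹ = s
  837 s:  s
  (782 kg·s⁻¹) / (394 kg s^-2):  [kg·s⁻¹] / [kg·s⁻²] = s
  (82.551 m^-3 mol) / (82.0 m⁻³·s⁻¹·mol):  [m⁻³·mol] / [m⁻³·s⁻¹·mol] = s
  (35 m^3) / (580 m^3 s^-1):  [m³] / [m³·s⁻¹] = s
Every term reduces to s.

Yes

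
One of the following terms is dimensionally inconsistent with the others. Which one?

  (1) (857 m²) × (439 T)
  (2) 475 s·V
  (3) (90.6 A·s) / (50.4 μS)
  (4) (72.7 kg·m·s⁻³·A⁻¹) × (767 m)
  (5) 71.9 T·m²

(4)

Work out the base dimensions of each:
  (1) [m²] · [kg·s⁻²·A⁻¹] = kg·m²·s⁻²·A⁻¹
  (2) V·s = J·C⁻¹·s = kg·m²·s⁻²·A⁻¹
  (3) [s·A] / [kg⁻¹·m⁻²·s³·A²] = kg·m²·s⁻²·A⁻¹
  (4) [kg·m·s⁻³·A⁻¹] · [m] = kg·m²·s⁻³·A⁻¹
  (5) T·m² = Wb·m⁻²·m² = kg·m²·s⁻²·A⁻¹
All reduce to kg·m²·s⁻²·A⁻¹ except (4), which is kg·m²·s⁻³·A⁻¹.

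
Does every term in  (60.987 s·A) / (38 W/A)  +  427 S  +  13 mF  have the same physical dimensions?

Work out the base dimensions of each:
  (60.987 s·A) / (38 W/A):  [s·A] / [kg·m²·s⁻³·A⁻¹] = kg⁻¹·m⁻²·s⁴·A²
  427 S:  S = Ω⁻¹ = kg⁻¹·m⁻²·s³·A²
  13 mF:  F = C·V⁻¹ = kg⁻¹·m⁻²·s⁴·A²
The terms do not share a single dimension (kg⁻¹·m⁻²·s³·A² vs kg⁻¹·m⁻²·s⁴·A²).

No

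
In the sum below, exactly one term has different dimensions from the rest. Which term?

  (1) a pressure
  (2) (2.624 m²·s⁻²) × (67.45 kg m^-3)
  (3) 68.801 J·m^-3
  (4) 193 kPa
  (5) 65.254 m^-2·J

Expand each in SI base units:
  (1) [pressure] = kg·m⁻¹·s⁻²
  (2) [m²·s⁻²] · [kg·m⁻³] = kg·m⁻¹·s⁻²
  (3) J·m⁻³ = N·m·m⁻³ = kg·m⁻¹·s⁻²
  (4) Pa = N·m⁻² = kg·m⁻¹·s⁻²
  (5) J·m⁻² = N·m·m⁻² = kg·s⁻²
All reduce to kg·m⁻¹·s⁻² except (5), which is kg·s⁻².

(5)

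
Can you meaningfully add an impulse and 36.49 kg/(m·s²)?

No

Reduce each to base SI dimensions:
  an impulse:  [impulse] = kg·m·s⁻¹
  36.49 kg/(m·s²):  kg·m⁻¹·s⁻²
kg·m·s⁻¹ ≠ kg·m⁻¹·s⁻², so they cannot be added.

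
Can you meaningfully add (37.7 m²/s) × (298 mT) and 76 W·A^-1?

Yes

Work out the base dimensions of each:
  (37.7 m²/s) × (298 mT):  [m²·s⁻¹] · [kg·s⁻²·A⁻¹] = kg·m²·s⁻³·A⁻¹
  76 W·A^-1:  W·A⁻¹ = J·s⁻¹·A⁻¹ = kg·m²·s⁻³·A⁻¹
Both are kg·m²·s⁻³·A⁻¹, so they have the same dimensions and can be added.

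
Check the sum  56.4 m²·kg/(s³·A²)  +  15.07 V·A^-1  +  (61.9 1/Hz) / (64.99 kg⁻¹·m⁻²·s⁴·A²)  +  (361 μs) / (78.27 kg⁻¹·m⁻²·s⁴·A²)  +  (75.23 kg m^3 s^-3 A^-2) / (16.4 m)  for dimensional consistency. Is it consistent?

Yes

Work out the base dimensions of each:
  56.4 m²·kg/(s³·A²):  kg·m²·s⁻³·A⁻²
  15.07 V·A^-1:  V·A⁻¹ = J·C⁻¹·A⁻¹ = kg·m²·s⁻³·A⁻²
  (61.9 1/Hz) / (64.99 kg⁻¹·m⁻²·s⁴·A²):  [s] / [kg⁻¹·m⁻²·s⁴·A²] = kg·m²·s⁻³·A⁻²
  (361 μs) / (78.27 kg⁻¹·m⁻²·s⁴·A²):  [s] / [kg⁻¹·m⁻²·s⁴·A²] = kg·m²·s⁻³·A⁻²
  (75.23 kg m^3 s^-3 A^-2) / (16.4 m):  [kg·m³·s⁻³·A⁻²] / [m] = kg·m²·s⁻³·A⁻²
Every term reduces to kg·m²·s⁻³·A⁻².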